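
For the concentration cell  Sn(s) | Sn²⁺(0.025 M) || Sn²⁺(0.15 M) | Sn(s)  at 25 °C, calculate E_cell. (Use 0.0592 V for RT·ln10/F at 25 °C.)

0.023 V

Both half-cells are Sn²⁺/Sn, so E°_cell = 0. The concentrated side is the cathode; the cell reaction moves Sn²⁺ from high to low concentration with n = 2.
Q = [Sn²⁺]_dilute/[Sn²⁺]_conc = 0.025/0.15 = 0.167.
E = 0 − (0.0592/2) log Q = −(0.0592/2)(-0.778) = 0.0230 V.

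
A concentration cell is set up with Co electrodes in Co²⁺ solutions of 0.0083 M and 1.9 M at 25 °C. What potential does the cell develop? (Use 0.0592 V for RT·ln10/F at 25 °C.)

Both half-cells are Co²⁺/Co, so E°_cell = 0. The concentrated side is the cathode; the cell reaction moves Co²⁺ from high to low concentration with n = 2.
Q = [Co²⁺]_dilute/[Co²⁺]_conc = 0.0083/1.9 = 0.00437.
E = 0 − (0.0592/2) log Q = −(0.0592/2)(-2.360) = 0.0699 V.

0.070 V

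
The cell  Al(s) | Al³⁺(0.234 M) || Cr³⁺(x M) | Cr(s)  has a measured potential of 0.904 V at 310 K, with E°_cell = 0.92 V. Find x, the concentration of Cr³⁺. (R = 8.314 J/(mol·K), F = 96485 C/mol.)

0.039 M

From the Nernst equation, ln Q = nF(E° − E)/RT = 3×96485×(0.92 − 0.904)/(8.314×310) = 1.797, so Q = 6.03.
With Q = [Al³⁺]/[Cr³⁺] and the known concentrations, [Cr³⁺] in the denominator gives [Cr³⁺] = 0.039 M.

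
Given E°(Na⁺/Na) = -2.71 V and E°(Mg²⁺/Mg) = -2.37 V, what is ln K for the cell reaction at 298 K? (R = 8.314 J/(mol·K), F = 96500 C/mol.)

E°_cell = -2.37 − (-2.71) = 0.34 V, with n = 2 electrons transferred.
At equilibrium E = 0, so the Nernst equation gives ln K = nFE°/RT = (2)(96500)(0.34)/((8.314)(298)) = 26.49.

ln K = 26.5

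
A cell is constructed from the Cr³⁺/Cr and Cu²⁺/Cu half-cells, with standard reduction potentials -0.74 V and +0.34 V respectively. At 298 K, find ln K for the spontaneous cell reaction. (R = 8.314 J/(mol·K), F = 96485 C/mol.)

E°_cell = +0.34 − (-0.74) = 1.08 V, with n = 6 electrons transferred.
At equilibrium E = 0, so the Nernst equation gives ln K = nFE°/RT = (6)(96485)(1.08)/((8.314)(298)) = 252.35.

ln K = 252.4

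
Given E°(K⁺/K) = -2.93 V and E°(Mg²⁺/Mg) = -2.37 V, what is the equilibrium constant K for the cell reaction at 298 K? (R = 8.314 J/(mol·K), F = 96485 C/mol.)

8.8 × 10^18

E°_cell = -2.37 − (-2.93) = 0.56 V, with n = 2 electrons transferred.
At equilibrium E = 0, so the Nernst equation gives ln K = nFE°/RT = (2)(96485)(0.56)/((8.314)(298)) = 43.62.
K = e^43.62 = 8.8 × 10^18.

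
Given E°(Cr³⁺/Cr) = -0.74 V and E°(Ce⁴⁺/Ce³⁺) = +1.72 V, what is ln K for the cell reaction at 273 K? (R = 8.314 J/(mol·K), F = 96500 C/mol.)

E°_cell = +1.72 − (-0.74) = 2.46 V, with n = 3 electrons transferred.
At equilibrium E = 0, so the Nernst equation gives ln K = nFE°/RT = (3)(96500)(2.46)/((8.314)(273)) = 313.77.

ln K = 313.8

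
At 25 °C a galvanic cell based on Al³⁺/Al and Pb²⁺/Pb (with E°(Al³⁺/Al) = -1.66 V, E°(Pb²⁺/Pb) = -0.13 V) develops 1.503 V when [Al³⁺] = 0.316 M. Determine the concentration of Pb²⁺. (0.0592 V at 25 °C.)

0.057 M

From the Nernst equation, log Q = n(E° − E)/0.0592 = 6(1.53 − 1.503)/0.0592 = 2.736, so Q = 545.
With Q = [Al³⁺]^2/[Pb²⁺]^3 and the known concentrations, [Pb²⁺]^3 in the denominator gives [Pb²⁺] = 0.057 M.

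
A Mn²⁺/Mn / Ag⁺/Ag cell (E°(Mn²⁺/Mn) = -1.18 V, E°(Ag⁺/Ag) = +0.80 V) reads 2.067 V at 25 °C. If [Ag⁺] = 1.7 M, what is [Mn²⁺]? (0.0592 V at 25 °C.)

0.0033 M

From the Nernst equation, log Q = n(E° − E)/0.0592 = 2(1.98 − 2.067)/0.0592 = -2.939, so Q = 0.00115.
With Q = [Mn²⁺]/[Ag⁺]^2 and the known concentrations, [Mn²⁺] in the numerator gives [Mn²⁺] = 0.0033 M.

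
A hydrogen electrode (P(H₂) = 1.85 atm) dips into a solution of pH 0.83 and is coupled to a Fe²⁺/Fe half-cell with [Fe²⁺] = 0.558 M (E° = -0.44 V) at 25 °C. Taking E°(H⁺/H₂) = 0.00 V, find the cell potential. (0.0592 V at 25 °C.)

0.39 V

The hydrogen couple is the cathode, so E°_cell = 0.44 V; n = 2.
[H⁺] = 10^(−0.83) = 0.15 M, and Q = [Fe²⁺]·P(H₂) / [H⁺]^2 = 47.2.
E = E° − (0.0592/2) log Q = 0.44 − (0.0592/2)(1.674) = 0.390 V.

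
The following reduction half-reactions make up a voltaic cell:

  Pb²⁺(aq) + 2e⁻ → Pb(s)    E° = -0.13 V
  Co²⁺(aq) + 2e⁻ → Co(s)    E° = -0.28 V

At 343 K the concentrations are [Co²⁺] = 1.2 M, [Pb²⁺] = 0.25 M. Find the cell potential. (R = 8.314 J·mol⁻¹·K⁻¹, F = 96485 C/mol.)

The Pb²⁺/Pb couple has the higher reduction potential and acts as the cathode, so E°_cell = -0.13 − (-0.28) = 0.15 V.
Balancing electrons gives n = 2; the reaction quotient is Q = [Co²⁺]/[Pb²⁺] = 4.80.
E = E° − (RT/nF) ln Q = 0.15 − (8.314×343)/(2×96485) × (1.569) = 0.150 − 0.023 = 0.127 V.

0.127 V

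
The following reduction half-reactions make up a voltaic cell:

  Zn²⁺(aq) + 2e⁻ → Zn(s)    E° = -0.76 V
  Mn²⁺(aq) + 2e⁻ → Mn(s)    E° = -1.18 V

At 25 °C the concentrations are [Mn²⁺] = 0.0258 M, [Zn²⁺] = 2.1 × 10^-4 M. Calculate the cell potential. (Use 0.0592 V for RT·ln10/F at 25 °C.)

The Zn²⁺/Zn couple has the higher reduction potential and acts as the cathode, so E°_cell = -0.76 − (-1.18) = 0.42 V.
Balancing electrons gives n = 2; the reaction quotient is Q = [Mn²⁺]/[Zn²⁺] = 123.
At 25 °C, E = E° − (0.0592/n) log Q = 0.42 − (0.0592/2)(2.089) = 0.420 − 0.062 = 0.358 V.

0.358 V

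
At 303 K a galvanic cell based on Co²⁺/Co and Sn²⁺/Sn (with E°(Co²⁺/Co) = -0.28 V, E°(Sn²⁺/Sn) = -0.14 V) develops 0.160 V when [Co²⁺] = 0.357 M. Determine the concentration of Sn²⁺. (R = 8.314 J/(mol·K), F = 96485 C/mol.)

From the Nernst equation, ln Q = nF(E° − E)/RT = 2×96485×(0.14 − 0.160)/(8.314×303) = -1.532, so Q = 0.216.
With Q = [Co²⁺]/[Sn²⁺] and the known concentrations, [Sn²⁺] in the denominator gives [Sn²⁺] = 1.7 M.

1.7 M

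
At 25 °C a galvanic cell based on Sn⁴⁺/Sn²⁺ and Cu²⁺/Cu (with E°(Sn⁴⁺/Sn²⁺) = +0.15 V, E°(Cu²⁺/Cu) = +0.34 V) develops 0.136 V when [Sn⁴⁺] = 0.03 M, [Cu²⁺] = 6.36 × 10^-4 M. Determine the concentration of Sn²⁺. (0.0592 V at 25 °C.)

From the Nernst equation, log Q = n(E° − E)/0.0592 = 2(0.19 − 0.136)/0.0592 = 1.824, so Q = 66.7.
With Q = [Sn⁴⁺]/([Sn²⁺]·[Cu²⁺]) and the known concentrations, [Sn²⁺] in the denominator gives [Sn²⁺] = 0.71 M.

0.71 M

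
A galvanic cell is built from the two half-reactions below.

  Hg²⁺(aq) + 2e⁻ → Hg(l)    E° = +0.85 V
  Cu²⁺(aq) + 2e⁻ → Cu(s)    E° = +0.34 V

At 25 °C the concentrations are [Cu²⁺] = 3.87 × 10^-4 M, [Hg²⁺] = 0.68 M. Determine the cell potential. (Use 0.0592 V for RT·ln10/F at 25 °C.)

0.606 V

The Hg²⁺/Hg couple has the higher reduction potential and acts as the cathode, so E°_cell = +0.85 − (+0.34) = 0.51 V.
Balancing electrons gives n = 2; the reaction quotient is Q = [Cu²⁺]/[Hg²⁺] = 5.69 × 10^-4.
At 25 °C, E = E° − (0.0592/n) log Q = 0.51 − (0.0592/2)(-3.245) = 0.510 + 0.096 = 0.606 V.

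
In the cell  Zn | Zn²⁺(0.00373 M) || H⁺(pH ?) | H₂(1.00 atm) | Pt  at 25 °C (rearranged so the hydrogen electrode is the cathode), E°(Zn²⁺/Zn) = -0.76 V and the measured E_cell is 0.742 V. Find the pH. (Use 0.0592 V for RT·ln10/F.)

E°_cell = 0.76 V and n = 2.
log Q = n(E° − E)/0.0592 = 2×(0.76 − 0.742)/0.0592 = 0.608.
With Q = [Zn²⁺]·P(H₂) / [H⁺]^2, solving for [H⁺] gives log[H⁺] = -1.518, so pH = 1.52.

pH = 1.52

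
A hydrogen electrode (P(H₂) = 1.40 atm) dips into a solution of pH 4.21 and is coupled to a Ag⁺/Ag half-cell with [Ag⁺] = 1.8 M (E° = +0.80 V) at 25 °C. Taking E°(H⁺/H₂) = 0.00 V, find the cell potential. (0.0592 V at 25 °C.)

The Ag⁺/Ag couple is the cathode, so E°_cell = 0.80 V; n = 2.
[H⁺] = 10^(−4.21) = 6.2 × 10^-5 M, and Q = [H⁺]^2 / ([Ag⁺]^2·P(H₂)) = 8.38 × 10^-10.
E = E° − (0.0592/2) log Q = 0.80 − (0.0592/2)(-9.077) = 1.069 V.

1.07 V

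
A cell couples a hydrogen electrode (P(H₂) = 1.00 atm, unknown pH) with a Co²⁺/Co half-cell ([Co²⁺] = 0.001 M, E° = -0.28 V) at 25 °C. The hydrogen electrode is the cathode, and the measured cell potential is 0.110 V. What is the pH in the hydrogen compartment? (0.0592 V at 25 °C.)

pH = 4.37

E°_cell = 0.28 V and n = 2.
log Q = n(E° − E)/0.0592 = 2×(0.28 − 0.110)/0.0592 = 5.743.
With Q = [Co²⁺]·P(H₂) / [H⁺]^2, solving for [H⁺] gives log[H⁺] = -4.372, so pH = 4.37.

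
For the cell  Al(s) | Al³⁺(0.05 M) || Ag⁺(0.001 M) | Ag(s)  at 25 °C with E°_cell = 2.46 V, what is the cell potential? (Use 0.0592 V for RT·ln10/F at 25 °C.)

2.31 V

Balancing electrons gives n = 3; the reaction quotient is Q = [Al³⁺]/[Ag⁺]^3 = 5 × 10^7.
At 25 °C, E = E° − (0.0592/n) log Q = 2.46 − (0.0592/3)(7.699) = 2.460 − 0.152 = 2.308 V.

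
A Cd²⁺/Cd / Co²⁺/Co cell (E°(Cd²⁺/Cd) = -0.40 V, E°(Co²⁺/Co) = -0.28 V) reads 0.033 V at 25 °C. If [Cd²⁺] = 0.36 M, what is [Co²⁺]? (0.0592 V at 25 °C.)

4.1 × 10^-4 M

From the Nernst equation, log Q = n(E° − E)/0.0592 = 2(0.12 − 0.033)/0.0592 = 2.939, so Q = 869.
With Q = [Cd²⁺]/[Co²⁺] and the known concentrations, [Co²⁺] in the denominator gives [Co²⁺] = 4.1 × 10^-4 M.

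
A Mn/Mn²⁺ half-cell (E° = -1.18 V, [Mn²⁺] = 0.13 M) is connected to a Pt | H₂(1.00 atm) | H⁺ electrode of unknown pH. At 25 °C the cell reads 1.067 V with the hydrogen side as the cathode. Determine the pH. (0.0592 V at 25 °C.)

E°_cell = 1.18 V and n = 2.
log Q = n(E° − E)/0.0592 = 2×(1.18 − 1.067)/0.0592 = 3.818.
With Q = [Mn²⁺]·P(H₂) / [H⁺]^2, solving for [H⁺] gives log[H⁺] = -2.352, so pH = 2.35.

pH = 2.35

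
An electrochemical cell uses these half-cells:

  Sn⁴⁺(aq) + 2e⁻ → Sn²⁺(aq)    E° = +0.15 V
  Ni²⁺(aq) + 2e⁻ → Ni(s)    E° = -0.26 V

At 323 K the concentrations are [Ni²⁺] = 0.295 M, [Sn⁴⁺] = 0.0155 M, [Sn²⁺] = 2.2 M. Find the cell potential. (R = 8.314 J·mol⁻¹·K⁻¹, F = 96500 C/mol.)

0.358 V

The Sn⁴⁺/Sn²⁺ couple has the higher reduction potential and acts as the cathode, so E°_cell = +0.15 − (-0.26) = 0.41 V.
Balancing electrons gives n = 2; the reaction quotient is Q = [Ni²⁺]·[Sn²⁺]/[Sn⁴⁺] = 41.9.
E = E° − (RT/nF) ln Q = 0.41 − (8.314×323)/(2×96500) × (3.735) = 0.410 − 0.052 = 0.358 V.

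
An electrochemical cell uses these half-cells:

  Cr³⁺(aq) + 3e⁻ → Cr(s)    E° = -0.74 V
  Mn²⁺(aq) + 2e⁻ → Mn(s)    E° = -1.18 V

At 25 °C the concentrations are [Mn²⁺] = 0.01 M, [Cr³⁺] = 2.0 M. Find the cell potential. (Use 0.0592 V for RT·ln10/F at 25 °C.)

The Cr³⁺/Cr couple has the higher reduction potential and acts as the cathode, so E°_cell = -0.74 − (-1.18) = 0.44 V.
Balancing electrons gives n = 6; the reaction quotient is Q = [Mn²⁺]^3/[Cr³⁺]^2 = 2.5 × 10^-7.
At 25 °C, E = E° − (0.0592/n) log Q = 0.44 − (0.0592/6)(-6.602) = 0.440 + 0.065 = 0.505 V.

0.505 V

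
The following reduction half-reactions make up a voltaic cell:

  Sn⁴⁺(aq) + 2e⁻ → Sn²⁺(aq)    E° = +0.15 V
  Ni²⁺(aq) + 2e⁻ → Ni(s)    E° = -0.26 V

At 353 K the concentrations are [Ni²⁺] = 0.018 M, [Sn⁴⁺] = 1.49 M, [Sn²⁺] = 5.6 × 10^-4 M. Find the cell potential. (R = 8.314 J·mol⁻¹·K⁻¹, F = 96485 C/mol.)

The Sn⁴⁺/Sn²⁺ couple has the higher reduction potential and acts as the cathode, so E°_cell = +0.15 − (-0.26) = 0.41 V.
Balancing electrons gives n = 2; the reaction quotient is Q = [Ni²⁺]·[Sn²⁺]/[Sn⁴⁺] = 6.77 × 10^-6.
E = E° − (RT/nF) ln Q = 0.41 − (8.314×353)/(2×96485) × (-11.904) = 0.410 + 0.181 = 0.591 V.

0.591 V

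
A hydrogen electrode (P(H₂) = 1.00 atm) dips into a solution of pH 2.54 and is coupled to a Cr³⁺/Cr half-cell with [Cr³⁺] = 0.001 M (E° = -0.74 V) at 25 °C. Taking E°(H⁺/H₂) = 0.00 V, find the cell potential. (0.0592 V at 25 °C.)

The hydrogen couple is the cathode, so E°_cell = 0.74 V; n = 6.
[H⁺] = 10^(−2.54) = 0.0029 M, and Q = [Cr³⁺]^2·P(H₂)^3 / [H⁺]^6 = 1.74 × 10^9.
E = E° − (0.0592/6) log Q = 0.74 − (0.0592/6)(9.240) = 0.649 V.

0.65 V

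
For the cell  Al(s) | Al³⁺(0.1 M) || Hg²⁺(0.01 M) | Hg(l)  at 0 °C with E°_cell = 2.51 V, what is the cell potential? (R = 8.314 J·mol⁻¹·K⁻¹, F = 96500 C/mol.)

Balancing electrons gives n = 6; the reaction quotient is Q = [Al³⁺]^2/[Hg²⁺]^3 = 1 × 10^4.
E = E° − (RT/nF) ln Q = 2.51 − (8.314×273)/(6×96500) × (9.210) = 2.510 − 0.036 = 2.474 V.

2.47 V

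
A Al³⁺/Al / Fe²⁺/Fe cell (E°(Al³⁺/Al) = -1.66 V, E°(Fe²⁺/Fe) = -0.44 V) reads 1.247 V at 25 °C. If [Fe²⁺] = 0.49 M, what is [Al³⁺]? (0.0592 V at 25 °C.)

0.015 M

From the Nernst equation, log Q = n(E° − E)/0.0592 = 6(1.22 − 1.247)/0.0592 = -2.736, so Q = 0.00183.
With Q = [Al³⁺]^2/[Fe²⁺]^3 and the known concentrations, [Al³⁺]^2 in the numerator gives [Al³⁺] = 0.015 M.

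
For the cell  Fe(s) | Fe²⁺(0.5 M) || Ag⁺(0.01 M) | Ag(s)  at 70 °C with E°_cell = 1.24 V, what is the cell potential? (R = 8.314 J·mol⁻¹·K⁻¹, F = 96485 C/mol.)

Balancing electrons gives n = 2; the reaction quotient is Q = [Fe²⁺]/[Ag⁺]^2 = 5000.
E = E° − (RT/nF) ln Q = 1.24 − (8.314×343)/(2×96485) × (8.517) = 1.240 − 0.126 = 1.114 V.

1.11 V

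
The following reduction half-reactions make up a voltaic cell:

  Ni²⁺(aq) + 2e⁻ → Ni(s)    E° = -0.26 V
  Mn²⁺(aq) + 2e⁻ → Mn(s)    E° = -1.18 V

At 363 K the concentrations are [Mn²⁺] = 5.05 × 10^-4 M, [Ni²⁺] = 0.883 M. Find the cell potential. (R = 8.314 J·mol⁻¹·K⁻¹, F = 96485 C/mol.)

1.04 V

The Ni²⁺/Ni couple has the higher reduction potential and acts as the cathode, so E°_cell = -0.26 − (-1.18) = 0.92 V.
Balancing electrons gives n = 2; the reaction quotient is Q = [Mn²⁺]/[Ni²⁺] = 5.72 × 10^-4.
E = E° − (RT/nF) ln Q = 0.92 − (8.314×363)/(2×96485) × (-7.467) = 0.920 + 0.117 = 1.037 V.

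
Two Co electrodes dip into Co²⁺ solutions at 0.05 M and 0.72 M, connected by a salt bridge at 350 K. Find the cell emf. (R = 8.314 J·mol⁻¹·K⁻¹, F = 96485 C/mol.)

0.040 V

Both half-cells are Co²⁺/Co, so E°_cell = 0. The concentrated side is the cathode; the cell reaction moves Co²⁺ from high to low concentration with n = 2.
Q = [Co²⁺]_dilute/[Co²⁺]_conc = 0.05/0.72 = 0.0694.
E = 0 − (RT/nF) ln Q = −((8.314×350)/(2×96485))(-2.667) = 0.0402 V.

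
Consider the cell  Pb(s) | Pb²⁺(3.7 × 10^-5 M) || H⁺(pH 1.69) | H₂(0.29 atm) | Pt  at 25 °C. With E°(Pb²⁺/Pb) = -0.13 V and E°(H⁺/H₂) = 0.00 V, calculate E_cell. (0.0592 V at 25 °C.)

0.18 V

The hydrogen couple is the cathode, so E°_cell = 0.13 V; n = 2.
[H⁺] = 10^(−1.69) = 0.020 M, and Q = [Pb²⁺]·P(H₂) / [H⁺]^2 = 0.0257.
E = E° − (0.0592/2) log Q = 0.13 − (0.0592/2)(-1.589) = 0.177 V.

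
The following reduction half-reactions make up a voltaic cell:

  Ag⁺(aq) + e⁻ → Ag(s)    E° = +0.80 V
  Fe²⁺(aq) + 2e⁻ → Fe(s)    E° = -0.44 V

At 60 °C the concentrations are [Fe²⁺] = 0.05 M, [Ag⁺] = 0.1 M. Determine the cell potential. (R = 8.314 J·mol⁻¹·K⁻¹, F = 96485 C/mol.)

The Ag⁺/Ag couple has the higher reduction potential and acts as the cathode, so E°_cell = +0.80 − (-0.44) = 1.24 V.
Balancing electrons gives n = 2; the reaction quotient is Q = [Fe²⁺]/[Ag⁺]^2 = 5.00.
E = E° − (RT/nF) ln Q = 1.24 − (8.314×333)/(2×96485) × (1.609) = 1.240 − 0.023 = 1.217 V.

1.22 V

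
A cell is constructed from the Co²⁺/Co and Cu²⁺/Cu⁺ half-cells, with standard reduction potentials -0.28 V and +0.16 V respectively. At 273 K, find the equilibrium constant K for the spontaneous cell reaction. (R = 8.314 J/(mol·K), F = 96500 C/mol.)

1.8 × 10^16

E°_cell = +0.16 − (-0.28) = 0.44 V, with n = 2 electrons transferred.
At equilibrium E = 0, so the Nernst equation gives ln K = nFE°/RT = (2)(96500)(0.44)/((8.314)(273)) = 37.41.
K = e^37.41 = 1.8 × 10^16.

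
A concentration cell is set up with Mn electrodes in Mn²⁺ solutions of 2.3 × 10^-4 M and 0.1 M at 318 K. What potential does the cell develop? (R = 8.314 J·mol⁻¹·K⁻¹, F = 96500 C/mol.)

0.083 V

Both half-cells are Mn²⁺/Mn, so E°_cell = 0. The concentrated side is the cathode; the cell reaction moves Mn²⁺ from high to low concentration with n = 2.
Q = [Mn²⁺]_dilute/[Mn²⁺]_conc = 2.3 × 10^-4/0.1 = 0.00230.
E = 0 − (RT/nF) ln Q = −((8.314×318)/(2×96500))(-6.075) = 0.0832 V.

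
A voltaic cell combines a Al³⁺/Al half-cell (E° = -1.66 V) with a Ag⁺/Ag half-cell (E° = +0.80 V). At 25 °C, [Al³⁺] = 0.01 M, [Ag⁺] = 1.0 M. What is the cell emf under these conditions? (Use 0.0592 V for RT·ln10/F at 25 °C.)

The Ag⁺/Ag couple has the higher reduction potential and acts as the cathode, so E°_cell = +0.80 − (-1.66) = 2.46 V.
Balancing electrons gives n = 3; the reaction quotient is Q = [Al³⁺]/[Ag⁺]^3 = 0.0100.
At 25 °C, E = E° − (0.0592/n) log Q = 2.46 − (0.0592/3)(-2.000) = 2.460 + 0.039 = 2.499 V.

2.50 V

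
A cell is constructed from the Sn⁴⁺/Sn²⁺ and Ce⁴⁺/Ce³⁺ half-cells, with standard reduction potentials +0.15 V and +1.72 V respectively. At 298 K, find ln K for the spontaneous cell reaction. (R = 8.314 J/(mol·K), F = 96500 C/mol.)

ln K = 122.3

E°_cell = +1.72 − (+0.15) = 1.57 V, with n = 2 electrons transferred.
At equilibrium E = 0, so the Nernst equation gives ln K = nFE°/RT = (2)(96500)(1.57)/((8.314)(298)) = 122.30.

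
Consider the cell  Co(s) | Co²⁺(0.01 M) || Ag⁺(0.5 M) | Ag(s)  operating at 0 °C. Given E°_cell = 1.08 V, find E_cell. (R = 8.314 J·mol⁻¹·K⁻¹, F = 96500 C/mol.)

1.12 V

Balancing electrons gives n = 2; the reaction quotient is Q = [Co²⁺]/[Ag⁺]^2 = 0.0400.
E = E° − (RT/nF) ln Q = 1.08 − (8.314×273)/(2×96500) × (-3.219) = 1.080 + 0.038 = 1.118 V.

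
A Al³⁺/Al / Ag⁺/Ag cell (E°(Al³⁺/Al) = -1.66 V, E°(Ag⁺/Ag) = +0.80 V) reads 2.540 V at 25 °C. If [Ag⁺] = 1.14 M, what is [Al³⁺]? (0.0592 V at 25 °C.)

From the Nernst equation, log Q = n(E° − E)/0.0592 = 3(2.46 − 2.540)/0.0592 = -4.054, so Q = 8.83 × 10^-5.
With Q = [Al³⁺]/[Ag⁺]^3 and the known concentrations, [Al³⁺] in the numerator gives [Al³⁺] = 1.3 × 10^-4 M.

1.3 × 10^-4 M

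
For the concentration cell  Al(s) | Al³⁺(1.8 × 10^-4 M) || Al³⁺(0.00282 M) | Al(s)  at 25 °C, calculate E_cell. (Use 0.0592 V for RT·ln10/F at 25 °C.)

0.024 V

Both half-cells are Al³⁺/Al, so E°_cell = 0. The concentrated side is the cathode; the cell reaction moves Al³⁺ from high to low concentration with n = 3.
Q = [Al³⁺]_dilute/[Al³⁺]_conc = 1.8 × 10^-4/0.00282 = 0.0638.
E = 0 − (0.0592/3) log Q = −(0.0592/3)(-1.195) = 0.0236 V.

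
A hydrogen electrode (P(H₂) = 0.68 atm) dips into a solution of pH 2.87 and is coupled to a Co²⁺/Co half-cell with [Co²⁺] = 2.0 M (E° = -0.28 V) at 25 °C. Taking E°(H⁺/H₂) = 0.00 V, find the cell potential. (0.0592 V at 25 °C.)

0.11 V

The hydrogen couple is the cathode, so E°_cell = 0.28 V; n = 2.
[H⁺] = 10^(−2.87) = 0.0013 M, and Q = [Co²⁺]·P(H₂) / [H⁺]^2 = 7.47 × 10^5.
E = E° − (0.0592/2) log Q = 0.28 − (0.0592/2)(5.874) = 0.106 V.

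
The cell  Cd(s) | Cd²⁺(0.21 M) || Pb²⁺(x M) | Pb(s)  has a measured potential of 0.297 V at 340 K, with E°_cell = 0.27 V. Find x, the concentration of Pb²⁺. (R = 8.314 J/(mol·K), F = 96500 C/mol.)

1.3 M

From the Nernst equation, ln Q = nF(E° − E)/RT = 2×96500×(0.27 − 0.297)/(8.314×340) = -1.843, so Q = 0.158.
With Q = [Cd²⁺]/[Pb²⁺] and the known concentrations, [Pb²⁺] in the denominator gives [Pb²⁺] = 1.3 M.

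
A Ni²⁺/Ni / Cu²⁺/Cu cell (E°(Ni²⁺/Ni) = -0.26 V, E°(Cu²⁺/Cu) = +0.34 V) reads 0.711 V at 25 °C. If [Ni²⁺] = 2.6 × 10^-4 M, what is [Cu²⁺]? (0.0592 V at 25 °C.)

1.5 M

From the Nernst equation, log Q = n(E° − E)/0.0592 = 2(0.60 − 0.711)/0.0592 = -3.750, so Q = 1.78 × 10^-4.
With Q = [Ni²⁺]/[Cu²⁺] and the known concentrations, [Cu²⁺] in the denominator gives [Cu²⁺] = 1.5 M.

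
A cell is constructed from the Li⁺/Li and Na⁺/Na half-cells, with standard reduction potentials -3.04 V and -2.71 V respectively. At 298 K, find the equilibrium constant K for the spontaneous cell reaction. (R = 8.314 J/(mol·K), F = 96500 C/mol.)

E°_cell = -2.71 − (-3.04) = 0.33 V, with n = 1 electron transferred.
At equilibrium E = 0, so the Nernst equation gives ln K = nFE°/RT = (1)(96500)(0.33)/((8.314)(298)) = 12.85.
K = e^12.85 = 3.8 × 10^5.

3.8 × 10^5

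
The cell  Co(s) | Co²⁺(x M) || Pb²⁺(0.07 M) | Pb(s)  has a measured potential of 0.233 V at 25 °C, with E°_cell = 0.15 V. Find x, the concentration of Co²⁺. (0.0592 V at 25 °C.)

From the Nernst equation, log Q = n(E° − E)/0.0592 = 2(0.15 − 0.233)/0.0592 = -2.804, so Q = 0.00157.
With Q = [Co²⁺]/[Pb²⁺] and the known concentrations, [Co²⁺] in the numerator gives [Co²⁺] = 1.1 × 10^-4 M.

1.1 × 10^-4 M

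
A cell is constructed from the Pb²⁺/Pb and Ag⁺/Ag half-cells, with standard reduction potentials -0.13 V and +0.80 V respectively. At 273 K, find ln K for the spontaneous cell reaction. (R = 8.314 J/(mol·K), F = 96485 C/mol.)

ln K = 79.1

E°_cell = +0.80 − (-0.13) = 0.93 V, with n = 2 electrons transferred.
At equilibrium E = 0, so the Nernst equation gives ln K = nFE°/RT = (2)(96485)(0.93)/((8.314)(273)) = 79.07.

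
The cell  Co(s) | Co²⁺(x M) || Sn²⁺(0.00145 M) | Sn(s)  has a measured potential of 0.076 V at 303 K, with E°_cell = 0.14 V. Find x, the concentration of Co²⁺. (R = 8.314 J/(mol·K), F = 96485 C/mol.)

From the Nernst equation, ln Q = nF(E° − E)/RT = 2×96485×(0.14 − 0.076)/(8.314×303) = 4.902, so Q = 135.
With Q = [Co²⁺]/[Sn²⁺] and the known concentrations, [Co²⁺] in the numerator gives [Co²⁺] = 0.2 M.

0.2 M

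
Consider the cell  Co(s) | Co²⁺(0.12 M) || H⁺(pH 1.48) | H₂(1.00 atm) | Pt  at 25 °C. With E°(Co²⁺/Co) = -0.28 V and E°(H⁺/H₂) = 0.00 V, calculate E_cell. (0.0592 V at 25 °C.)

0.22 V

The hydrogen couple is the cathode, so E°_cell = 0.28 V; n = 2.
[H⁺] = 10^(−1.48) = 0.033 M, and Q = [Co²⁺]·P(H₂) / [H⁺]^2 = 109.
E = E° − (0.0592/2) log Q = 0.28 − (0.0592/2)(2.039) = 0.220 V.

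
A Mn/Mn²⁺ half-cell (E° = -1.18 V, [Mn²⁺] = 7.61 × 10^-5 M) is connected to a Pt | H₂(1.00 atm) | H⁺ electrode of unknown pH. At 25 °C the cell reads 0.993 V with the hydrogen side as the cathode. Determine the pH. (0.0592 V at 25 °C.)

pH = 5.22

E°_cell = 1.18 V and n = 2.
log Q = n(E° − E)/0.0592 = 2×(1.18 − 0.993)/0.0592 = 6.318.
With Q = [Mn²⁺]·P(H₂) / [H⁺]^2, solving for [H⁺] gives log[H⁺] = -5.218, so pH = 5.22.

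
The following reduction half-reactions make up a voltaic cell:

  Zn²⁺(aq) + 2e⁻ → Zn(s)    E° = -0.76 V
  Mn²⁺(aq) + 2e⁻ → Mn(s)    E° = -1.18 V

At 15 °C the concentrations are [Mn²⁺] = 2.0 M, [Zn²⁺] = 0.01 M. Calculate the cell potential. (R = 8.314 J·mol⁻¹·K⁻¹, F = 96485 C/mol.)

0.354 V

The Zn²⁺/Zn couple has the higher reduction potential and acts as the cathode, so E°_cell = -0.76 − (-1.18) = 0.42 V.
Balancing electrons gives n = 2; the reaction quotient is Q = [Mn²⁺]/[Zn²⁺] = 200.
E = E° − (RT/nF) ln Q = 0.42 − (8.314×288)/(2×96485) × (5.298) = 0.420 − 0.066 = 0.354 V.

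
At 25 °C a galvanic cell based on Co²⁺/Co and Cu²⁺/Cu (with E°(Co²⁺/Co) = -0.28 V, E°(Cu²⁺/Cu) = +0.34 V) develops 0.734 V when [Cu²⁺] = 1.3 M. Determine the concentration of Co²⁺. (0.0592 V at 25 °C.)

1.8 × 10^-4 M

From the Nernst equation, log Q = n(E° − E)/0.0592 = 2(0.62 − 0.734)/0.0592 = -3.851, so Q = 1.41 × 10^-4.
With Q = [Co²⁺]/[Cu²⁺] and the known concentrations, [Co²⁺] in the numerator gives [Co²⁺] = 1.8 × 10^-4 M.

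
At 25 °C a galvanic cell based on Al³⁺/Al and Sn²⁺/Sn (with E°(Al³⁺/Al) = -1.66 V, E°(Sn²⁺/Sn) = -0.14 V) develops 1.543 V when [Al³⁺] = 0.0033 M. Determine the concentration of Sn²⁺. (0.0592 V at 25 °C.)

0.13 M

From the Nernst equation, log Q = n(E° − E)/0.0592 = 6(1.52 − 1.543)/0.0592 = -2.331, so Q = 0.00467.
With Q = [Al³⁺]^2/[Sn²⁺]^3 and the known concentrations, [Sn²⁺]^3 in the denominator gives [Sn²⁺] = 0.13 M.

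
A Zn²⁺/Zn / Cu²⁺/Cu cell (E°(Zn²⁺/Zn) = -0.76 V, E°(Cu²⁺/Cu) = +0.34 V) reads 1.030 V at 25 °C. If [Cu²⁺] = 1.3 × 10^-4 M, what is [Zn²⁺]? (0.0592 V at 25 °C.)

From the Nernst equation, log Q = n(E° − E)/0.0592 = 2(1.10 − 1.030)/0.0592 = 2.365, so Q = 232.
With Q = [Zn²⁺]/[Cu²⁺] and the known concentrations, [Zn²⁺] in the numerator gives [Zn²⁺] = 0.03 M.

0.03 M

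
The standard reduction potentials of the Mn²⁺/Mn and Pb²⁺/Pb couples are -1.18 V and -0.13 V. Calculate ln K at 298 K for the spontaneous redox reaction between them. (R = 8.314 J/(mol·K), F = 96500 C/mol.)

E°_cell = -0.13 − (-1.18) = 1.05 V, with n = 2 electrons transferred.
At equilibrium E = 0, so the Nernst equation gives ln K = nFE°/RT = (2)(96500)(1.05)/((8.314)(298)) = 81.79.

ln K = 81.8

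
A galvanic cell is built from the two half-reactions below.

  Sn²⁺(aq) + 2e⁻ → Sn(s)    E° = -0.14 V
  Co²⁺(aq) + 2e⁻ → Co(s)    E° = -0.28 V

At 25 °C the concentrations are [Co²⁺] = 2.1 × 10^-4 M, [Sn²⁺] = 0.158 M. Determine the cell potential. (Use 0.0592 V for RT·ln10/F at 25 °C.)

The Sn²⁺/Sn couple has the higher reduction potential and acts as the cathode, so E°_cell = -0.14 − (-0.28) = 0.14 V.
Balancing electrons gives n = 2; the reaction quotient is Q = [Co²⁺]/[Sn²⁺] = 0.00133.
At 25 °C, E = E° − (0.0592/n) log Q = 0.14 − (0.0592/2)(-2.876) = 0.140 + 0.085 = 0.225 V.

0.225 V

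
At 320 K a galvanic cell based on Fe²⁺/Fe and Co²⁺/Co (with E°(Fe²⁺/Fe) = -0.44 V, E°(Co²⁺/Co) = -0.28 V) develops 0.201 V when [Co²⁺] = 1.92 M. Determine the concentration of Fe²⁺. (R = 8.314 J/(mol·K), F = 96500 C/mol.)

0.098 M

From the Nernst equation, ln Q = nF(E° − E)/RT = 2×96500×(0.16 − 0.201)/(8.314×320) = -2.974, so Q = 0.0511.
With Q = [Fe²⁺]/[Co²⁺] and the known concentrations, [Fe²⁺] in the numerator gives [Fe²⁺] = 0.098 M.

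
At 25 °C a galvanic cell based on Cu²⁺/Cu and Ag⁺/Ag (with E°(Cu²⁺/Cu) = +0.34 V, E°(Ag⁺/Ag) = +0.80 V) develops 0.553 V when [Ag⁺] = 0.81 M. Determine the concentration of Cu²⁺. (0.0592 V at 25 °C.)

4.7 × 10^-4 M

From the Nernst equation, log Q = n(E° − E)/0.0592 = 2(0.46 − 0.553)/0.0592 = -3.142, so Q = 7.21 × 10^-4.
With Q = [Cu²⁺]/[Ag⁺]^2 and the known concentrations, [Cu²⁺] in the numerator gives [Cu²⁺] = 4.7 × 10^-4 M.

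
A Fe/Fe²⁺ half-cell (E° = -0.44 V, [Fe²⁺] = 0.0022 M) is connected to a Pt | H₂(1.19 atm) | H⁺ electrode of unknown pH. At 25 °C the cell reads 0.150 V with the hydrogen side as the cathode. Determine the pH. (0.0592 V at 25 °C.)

E°_cell = 0.44 V and n = 2.
log Q = n(E° − E)/0.0592 = 2×(0.44 − 0.150)/0.0592 = 9.797.
With Q = [Fe²⁺]·P(H₂) / [H⁺]^2, solving for [H⁺] gives log[H⁺] = -6.190, so pH = 6.19.

pH = 6.19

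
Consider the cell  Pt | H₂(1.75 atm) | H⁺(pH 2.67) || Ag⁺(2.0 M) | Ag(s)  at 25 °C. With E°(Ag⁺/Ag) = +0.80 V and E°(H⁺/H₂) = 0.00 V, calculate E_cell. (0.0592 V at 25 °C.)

0.98 V

The Ag⁺/Ag couple is the cathode, so E°_cell = 0.80 V; n = 2.
[H⁺] = 10^(−2.67) = 0.0021 M, and Q = [H⁺]^2 / ([Ag⁺]^2·P(H₂)) = 6.53 × 10^-7.
E = E° − (0.0592/2) log Q = 0.80 − (0.0592/2)(-6.185) = 0.983 V.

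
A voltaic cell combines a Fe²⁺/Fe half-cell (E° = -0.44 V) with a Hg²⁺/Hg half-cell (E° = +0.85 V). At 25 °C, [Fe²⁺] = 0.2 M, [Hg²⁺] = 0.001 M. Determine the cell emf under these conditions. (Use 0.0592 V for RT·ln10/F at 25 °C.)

1.22 V

The Hg²⁺/Hg couple has the higher reduction potential and acts as the cathode, so E°_cell = +0.85 − (-0.44) = 1.29 V.
Balancing electrons gives n = 2; the reaction quotient is Q = [Fe²⁺]/[Hg²⁺] = 200.
At 25 °C, E = E° − (0.0592/n) log Q = 1.29 − (0.0592/2)(2.301) = 1.290 − 0.068 = 1.222 V.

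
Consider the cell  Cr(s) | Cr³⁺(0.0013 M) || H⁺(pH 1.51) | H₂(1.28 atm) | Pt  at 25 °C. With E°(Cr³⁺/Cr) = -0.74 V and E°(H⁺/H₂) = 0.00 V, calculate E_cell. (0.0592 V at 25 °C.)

0.70 V

The hydrogen couple is the cathode, so E°_cell = 0.74 V; n = 6.
[H⁺] = 10^(−1.51) = 0.031 M, and Q = [Cr³⁺]^2·P(H₂)^3 / [H⁺]^6 = 4070.
E = E° − (0.0592/6) log Q = 0.74 − (0.0592/6)(3.610) = 0.704 V.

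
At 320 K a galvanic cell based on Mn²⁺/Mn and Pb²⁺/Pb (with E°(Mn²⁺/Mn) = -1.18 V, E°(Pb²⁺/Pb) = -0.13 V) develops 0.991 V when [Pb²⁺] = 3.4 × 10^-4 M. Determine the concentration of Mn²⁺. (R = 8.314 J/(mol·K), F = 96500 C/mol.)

From the Nernst equation, ln Q = nF(E° − E)/RT = 2×96500×(1.05 − 0.991)/(8.314×320) = 4.280, so Q = 72.2.
With Q = [Mn²⁺]/[Pb²⁺] and the known concentrations, [Mn²⁺] in the numerator gives [Mn²⁺] = 0.025 M.

0.025 M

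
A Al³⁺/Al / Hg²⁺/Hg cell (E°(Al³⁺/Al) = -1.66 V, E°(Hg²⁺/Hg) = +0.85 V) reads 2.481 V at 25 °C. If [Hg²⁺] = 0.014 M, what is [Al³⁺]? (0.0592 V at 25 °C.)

0.049 M

From the Nernst equation, log Q = n(E° − E)/0.0592 = 6(2.51 − 2.481)/0.0592 = 2.939, so Q = 869.
With Q = [Al³⁺]^2/[Hg²⁺]^3 and the known concentrations, [Al³⁺]^2 in the numerator gives [Al³⁺] = 0.049 M.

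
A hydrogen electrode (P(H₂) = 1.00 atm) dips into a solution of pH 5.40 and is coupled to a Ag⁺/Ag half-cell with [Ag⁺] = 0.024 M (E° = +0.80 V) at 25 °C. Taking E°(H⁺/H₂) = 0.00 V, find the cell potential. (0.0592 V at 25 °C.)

1.02 V

The Ag⁺/Ag couple is the cathode, so E°_cell = 0.80 V; n = 2.
[H⁺] = 10^(−5.40) = 4 × 10^-6 M, and Q = [H⁺]^2 / ([Ag⁺]^2·P(H₂)) = 2.75 × 10^-8.
E = E° − (0.0592/2) log Q = 0.80 − (0.0592/2)(-7.560) = 1.024 V.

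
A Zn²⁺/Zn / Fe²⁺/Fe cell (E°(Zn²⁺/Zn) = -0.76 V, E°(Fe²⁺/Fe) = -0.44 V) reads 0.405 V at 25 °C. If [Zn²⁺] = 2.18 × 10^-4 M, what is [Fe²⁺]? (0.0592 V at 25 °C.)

0.16 M

From the Nernst equation, log Q = n(E° − E)/0.0592 = 2(0.32 − 0.405)/0.0592 = -2.872, so Q = 0.00134.
With Q = [Zn²⁺]/[Fe²⁺] and the known concentrations, [Fe²⁺] in the denominator gives [Fe²⁺] = 0.16 M.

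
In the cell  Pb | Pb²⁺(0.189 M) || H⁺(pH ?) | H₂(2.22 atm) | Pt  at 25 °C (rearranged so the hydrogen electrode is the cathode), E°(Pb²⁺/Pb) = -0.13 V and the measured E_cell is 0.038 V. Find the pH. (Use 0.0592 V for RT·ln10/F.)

pH = 1.74

E°_cell = 0.13 V and n = 2.
log Q = n(E° − E)/0.0592 = 2×(0.13 − 0.038)/0.0592 = 3.108.
With Q = [Pb²⁺]·P(H₂) / [H⁺]^2, solving for [H⁺] gives log[H⁺] = -1.743, so pH = 1.74.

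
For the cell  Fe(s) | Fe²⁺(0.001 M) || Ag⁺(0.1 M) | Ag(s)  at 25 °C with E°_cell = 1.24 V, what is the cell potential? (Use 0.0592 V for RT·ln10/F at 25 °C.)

Balancing electrons gives n = 2; the reaction quotient is Q = [Fe²⁺]/[Ag⁺]^2 = 0.100.
At 25 °C, E = E° − (0.0592/n) log Q = 1.24 − (0.0592/2)(-1.000) = 1.240 + 0.030 = 1.270 V.

1.27 V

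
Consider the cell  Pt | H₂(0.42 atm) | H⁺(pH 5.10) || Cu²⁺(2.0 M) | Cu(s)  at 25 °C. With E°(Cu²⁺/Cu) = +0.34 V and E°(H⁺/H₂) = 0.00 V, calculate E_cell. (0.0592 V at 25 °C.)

The Cu²⁺/Cu couple is the cathode, so E°_cell = 0.34 V; n = 2.
[H⁺] = 10^(−5.10) = 7.9 × 10^-6 M, and Q = [H⁺]^2 / ([Cu²⁺]·P(H₂)) = 7.51 × 10^-11.
E = E° − (0.0592/2) log Q = 0.34 − (0.0592/2)(-10.124) = 0.640 V.

0.64 V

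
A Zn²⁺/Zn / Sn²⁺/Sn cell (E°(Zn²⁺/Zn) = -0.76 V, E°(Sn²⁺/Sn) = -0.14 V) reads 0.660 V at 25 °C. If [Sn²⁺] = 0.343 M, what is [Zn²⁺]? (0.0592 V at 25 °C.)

0.015 M

From the Nernst equation, log Q = n(E° − E)/0.0592 = 2(0.62 − 0.660)/0.0592 = -1.351, so Q = 0.0445.
With Q = [Zn²⁺]/[Sn²⁺] and the known concentrations, [Zn²⁺] in the numerator gives [Zn²⁺] = 0.015 M.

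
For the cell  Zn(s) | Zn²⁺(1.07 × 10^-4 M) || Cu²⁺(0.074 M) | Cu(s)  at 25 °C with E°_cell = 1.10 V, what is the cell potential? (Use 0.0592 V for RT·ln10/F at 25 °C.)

1.18 V

Balancing electrons gives n = 2; the reaction quotient is Q = [Zn²⁺]/[Cu²⁺] = 0.00145.
At 25 °C, E = E° − (0.0592/n) log Q = 1.10 − (0.0592/2)(-2.840) = 1.100 + 0.084 = 1.184 V.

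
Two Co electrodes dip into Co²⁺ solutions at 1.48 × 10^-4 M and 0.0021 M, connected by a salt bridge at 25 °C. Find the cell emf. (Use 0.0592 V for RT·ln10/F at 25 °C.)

Both half-cells are Co²⁺/Co, so E°_cell = 0. The concentrated side is the cathode; the cell reaction moves Co²⁺ from high to low concentration with n = 2.
Q = [Co²⁺]_dilute/[Co²⁺]_conc = 1.48 × 10^-4/0.0021 = 0.0705.
E = 0 − (0.0592/2) log Q = −(0.0592/2)(-1.152) = 0.0341 V.

0.034 V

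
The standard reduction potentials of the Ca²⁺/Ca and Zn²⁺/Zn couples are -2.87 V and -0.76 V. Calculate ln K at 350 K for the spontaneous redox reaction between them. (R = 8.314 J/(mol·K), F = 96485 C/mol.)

E°_cell = -0.76 − (-2.87) = 2.11 V, with n = 2 electrons transferred.
At equilibrium E = 0, so the Nernst equation gives ln K = nFE°/RT = (2)(96485)(2.11)/((8.314)(350)) = 139.92.

ln K = 139.9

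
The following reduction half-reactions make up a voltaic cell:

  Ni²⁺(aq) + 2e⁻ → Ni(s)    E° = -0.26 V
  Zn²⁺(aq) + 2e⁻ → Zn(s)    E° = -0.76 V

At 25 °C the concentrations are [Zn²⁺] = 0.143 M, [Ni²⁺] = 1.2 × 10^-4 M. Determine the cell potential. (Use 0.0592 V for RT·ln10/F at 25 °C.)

0.409 V

The Ni²⁺/Ni couple has the higher reduction potential and acts as the cathode, so E°_cell = -0.26 − (-0.76) = 0.50 V.
Balancing electrons gives n = 2; the reaction quotient is Q = [Zn²⁺]/[Ni²⁺] = 1190.
At 25 °C, E = E° − (0.0592/n) log Q = 0.50 − (0.0592/2)(3.076) = 0.500 − 0.091 = 0.409 V.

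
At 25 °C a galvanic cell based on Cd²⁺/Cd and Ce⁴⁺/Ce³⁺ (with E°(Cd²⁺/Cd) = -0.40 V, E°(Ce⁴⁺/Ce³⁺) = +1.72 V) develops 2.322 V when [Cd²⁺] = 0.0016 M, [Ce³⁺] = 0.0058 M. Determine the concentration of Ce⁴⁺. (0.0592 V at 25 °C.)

0.6 M

From the Nernst equation, log Q = n(E° − E)/0.0592 = 2(2.12 − 2.322)/0.0592 = -6.824, so Q = 1.5 × 10^-7.
With Q = [Cd²⁺]·[Ce³⁺]^2/[Ce⁴⁺]^2 and the known concentrations, [Ce⁴⁺]^2 in the denominator gives [Ce⁴⁺] = 0.6 M.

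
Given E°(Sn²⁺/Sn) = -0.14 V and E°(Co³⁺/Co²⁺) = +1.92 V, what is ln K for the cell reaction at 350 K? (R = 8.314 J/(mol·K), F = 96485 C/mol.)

E°_cell = +1.92 − (-0.14) = 2.06 V, with n = 2 electrons transferred.
At equilibrium E = 0, so the Nernst equation gives ln K = nFE°/RT = (2)(96485)(2.06)/((8.314)(350)) = 136.61.

ln K = 136.6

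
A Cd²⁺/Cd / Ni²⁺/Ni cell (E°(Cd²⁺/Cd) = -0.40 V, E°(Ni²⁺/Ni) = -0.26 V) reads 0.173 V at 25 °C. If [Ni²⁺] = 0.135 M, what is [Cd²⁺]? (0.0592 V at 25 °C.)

From the Nernst equation, log Q = n(E° − E)/0.0592 = 2(0.14 − 0.173)/0.0592 = -1.115, so Q = 0.0768.
With Q = [Cd²⁺]/[Ni²⁺] and the known concentrations, [Cd²⁺] in the numerator gives [Cd²⁺] = 0.01 M.

0.01 M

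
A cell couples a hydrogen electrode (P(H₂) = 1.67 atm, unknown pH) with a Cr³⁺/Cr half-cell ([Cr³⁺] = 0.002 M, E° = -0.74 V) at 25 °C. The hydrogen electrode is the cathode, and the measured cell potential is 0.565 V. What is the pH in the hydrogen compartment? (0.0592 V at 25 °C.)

pH = 3.74

E°_cell = 0.74 V and n = 6.
log Q = n(E° − E)/0.0592 = 6×(0.74 − 0.565)/0.0592 = 17.736.
With Q = [Cr³⁺]^2·P(H₂)^3 / [H⁺]^6, solving for [H⁺] gives log[H⁺] = -3.744, so pH = 3.74.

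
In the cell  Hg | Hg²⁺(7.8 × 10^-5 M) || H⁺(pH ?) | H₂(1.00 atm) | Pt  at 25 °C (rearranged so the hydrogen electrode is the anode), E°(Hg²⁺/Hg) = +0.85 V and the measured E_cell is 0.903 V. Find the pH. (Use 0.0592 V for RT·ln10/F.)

pH = 2.95

E°_cell = 0.85 V and n = 2.
log Q = n(E° − E)/0.0592 = 2×(0.85 − 0.903)/0.0592 = -1.791.
With Q = [H⁺]^2 / ([Hg²⁺]·P(H₂)), solving for [H⁺] gives log[H⁺] = -2.949, so pH = 2.95.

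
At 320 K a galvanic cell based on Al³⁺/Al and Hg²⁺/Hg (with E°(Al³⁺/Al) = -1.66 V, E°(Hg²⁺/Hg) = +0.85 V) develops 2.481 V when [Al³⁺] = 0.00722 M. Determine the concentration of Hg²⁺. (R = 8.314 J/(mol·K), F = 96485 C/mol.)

From the Nernst equation, ln Q = nF(E° − E)/RT = 6×96485×(2.51 − 2.481)/(8.314×320) = 6.310, so Q = 550.
With Q = [Al³⁺]^2/[Hg²⁺]^3 and the known concentrations, [Hg²⁺]^3 in the denominator gives [Hg²⁺] = 0.0046 M.

0.0046 M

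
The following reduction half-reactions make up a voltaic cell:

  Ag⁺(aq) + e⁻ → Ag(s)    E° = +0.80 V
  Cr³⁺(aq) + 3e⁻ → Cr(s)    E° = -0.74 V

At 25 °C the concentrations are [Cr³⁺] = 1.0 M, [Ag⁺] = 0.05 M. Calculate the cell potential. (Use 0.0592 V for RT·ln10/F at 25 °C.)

1.46 V

The Ag⁺/Ag couple has the higher reduction potential and acts as the cathode, so E°_cell = +0.80 − (-0.74) = 1.54 V.
Balancing electrons gives n = 3; the reaction quotient is Q = [Cr³⁺]/[Ag⁺]^3 = 8000.
At 25 °C, E = E° − (0.0592/n) log Q = 1.54 − (0.0592/3)(3.903) = 1.540 − 0.077 = 1.463 V.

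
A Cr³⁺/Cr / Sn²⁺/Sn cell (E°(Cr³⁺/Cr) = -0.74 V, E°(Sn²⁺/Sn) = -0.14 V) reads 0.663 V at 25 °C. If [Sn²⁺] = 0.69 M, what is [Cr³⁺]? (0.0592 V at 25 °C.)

From the Nernst equation, log Q = n(E° − E)/0.0592 = 6(0.60 − 0.663)/0.0592 = -6.385, so Q = 4.12 × 10^-7.
With Q = [Cr³⁺]^2/[Sn²⁺]^3 and the known concentrations, [Cr³⁺]^2 in the numerator gives [Cr³⁺] = 3.7 × 10^-4 M.

3.7 × 10^-4 M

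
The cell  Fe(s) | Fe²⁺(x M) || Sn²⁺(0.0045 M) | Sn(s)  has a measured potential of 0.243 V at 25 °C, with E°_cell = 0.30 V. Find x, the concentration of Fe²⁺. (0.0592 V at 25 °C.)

From the Nernst equation, log Q = n(E° − E)/0.0592 = 2(0.30 − 0.243)/0.0592 = 1.926, so Q = 84.3.
With Q = [Fe²⁺]/[Sn²⁺] and the known concentrations, [Fe²⁺] in the numerator gives [Fe²⁺] = 0.38 M.

0.38 M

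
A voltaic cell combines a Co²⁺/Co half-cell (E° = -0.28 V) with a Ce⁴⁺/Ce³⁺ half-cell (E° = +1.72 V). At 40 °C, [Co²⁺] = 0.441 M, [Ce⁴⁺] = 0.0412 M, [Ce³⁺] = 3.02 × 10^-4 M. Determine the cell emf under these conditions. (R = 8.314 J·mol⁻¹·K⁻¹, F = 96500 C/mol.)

2.14 V

The Ce⁴⁺/Ce³⁺ couple has the higher reduction potential and acts as the cathode, so E°_cell = +1.72 − (-0.28) = 2.00 V.
Balancing electrons gives n = 2; the reaction quotient is Q = [Co²⁺]·[Ce³⁺]^2/[Ce⁴⁺]^2 = 2.37 × 10^-5.
E = E° − (RT/nF) ln Q = 2.00 − (8.314×313)/(2×96500) × (-10.650) = 2.000 + 0.144 = 2.144 V.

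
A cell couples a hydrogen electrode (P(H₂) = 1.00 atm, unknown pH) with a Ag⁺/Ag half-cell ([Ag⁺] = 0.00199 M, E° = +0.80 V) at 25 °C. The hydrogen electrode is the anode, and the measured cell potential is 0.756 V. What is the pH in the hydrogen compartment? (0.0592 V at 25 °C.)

pH = 1.96

E°_cell = 0.80 V and n = 2.
log Q = n(E° − E)/0.0592 = 2×(0.80 − 0.756)/0.0592 = 1.486.
With Q = [H⁺]^2 / ([Ag⁺]^2·P(H₂)), solving for [H⁺] gives log[H⁺] = -1.958, so pH = 1.96.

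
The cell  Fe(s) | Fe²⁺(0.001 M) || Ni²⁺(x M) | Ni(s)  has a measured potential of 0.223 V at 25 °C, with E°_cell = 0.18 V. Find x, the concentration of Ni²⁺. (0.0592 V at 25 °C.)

From the Nernst equation, log Q = n(E° − E)/0.0592 = 2(0.18 − 0.223)/0.0592 = -1.453, so Q = 0.0353.
With Q = [Fe²⁺]/[Ni²⁺] and the known concentrations, [Ni²⁺] in the denominator gives [Ni²⁺] = 0.028 M.

0.028 M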